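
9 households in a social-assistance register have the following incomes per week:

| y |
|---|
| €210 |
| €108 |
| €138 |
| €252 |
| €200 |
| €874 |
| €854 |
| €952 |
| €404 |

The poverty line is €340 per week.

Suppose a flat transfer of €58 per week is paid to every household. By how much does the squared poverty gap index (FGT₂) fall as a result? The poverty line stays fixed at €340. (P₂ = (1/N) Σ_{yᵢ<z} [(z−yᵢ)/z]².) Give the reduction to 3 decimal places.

Before: below the line — €108, €138, €200, €210, €252; squared poverty gap index (FGT₂) = 0.13348.
After the €58 transfer: below the line — €166, €196, €258, €268, €310; squared poverty gap index (FGT₂) = 0.06134.
Reduction = 0.13348 − 0.06134 = 0.072.

0.072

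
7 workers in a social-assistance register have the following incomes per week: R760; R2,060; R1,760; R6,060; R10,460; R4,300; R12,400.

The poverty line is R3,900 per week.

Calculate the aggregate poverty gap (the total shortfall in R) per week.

Below the line: R760, R1,760, R2,060 (q = 3 of N = 7).
Individual gaps: 3900−760 = 3140; 3900−1760 = 2140; 3900−2060 = 1840.
Aggregate gap = R7,120.

R7,120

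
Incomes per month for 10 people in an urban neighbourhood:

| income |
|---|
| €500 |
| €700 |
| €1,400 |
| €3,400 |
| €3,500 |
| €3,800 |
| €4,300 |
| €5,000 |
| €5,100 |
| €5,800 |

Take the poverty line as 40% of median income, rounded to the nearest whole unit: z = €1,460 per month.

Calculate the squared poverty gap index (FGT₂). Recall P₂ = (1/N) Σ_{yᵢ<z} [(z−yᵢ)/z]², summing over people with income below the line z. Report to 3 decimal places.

Below the line: €500, €700, €1,400 (q = 3 of N = 10).
Relative gaps: (1460−500)/1460 = 0.6575; (1460−700)/1460 = 0.5205; (1460−1400)/1460 = 0.0411.
Squared: 0.4324; 0.2710; 0.0017.
Sum = 0.705010; P₂ = 0.705010 / 10 = 0.071.

0.071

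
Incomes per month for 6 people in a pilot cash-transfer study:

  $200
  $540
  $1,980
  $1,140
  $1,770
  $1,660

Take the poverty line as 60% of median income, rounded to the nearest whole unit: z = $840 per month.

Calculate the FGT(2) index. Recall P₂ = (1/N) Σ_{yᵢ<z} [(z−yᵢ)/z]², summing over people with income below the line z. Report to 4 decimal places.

Incomes under z: $200, $540 (q = 2 of N = 6).
Gap ratios (z−y)/z: (840−200)/840 = 0.7619; (840−540)/840 = 0.3571.
Squared: 0.5805; 0.1276.
Sum = 0.708050; P₂ = 0.708050 / 6 = 0.1180.

0.1180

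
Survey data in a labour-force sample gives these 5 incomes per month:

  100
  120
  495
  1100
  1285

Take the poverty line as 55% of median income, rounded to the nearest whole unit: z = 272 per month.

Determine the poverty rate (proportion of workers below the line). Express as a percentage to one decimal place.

40.0%

2 of the 5 workers have income below 272.
H = 2/5 = 40.0%.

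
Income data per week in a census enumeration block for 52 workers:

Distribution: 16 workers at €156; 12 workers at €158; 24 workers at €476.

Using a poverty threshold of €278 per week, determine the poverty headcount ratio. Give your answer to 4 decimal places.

0.5385

28 of the 52 workers have income below €278.
H = 28/52 = 0.5385.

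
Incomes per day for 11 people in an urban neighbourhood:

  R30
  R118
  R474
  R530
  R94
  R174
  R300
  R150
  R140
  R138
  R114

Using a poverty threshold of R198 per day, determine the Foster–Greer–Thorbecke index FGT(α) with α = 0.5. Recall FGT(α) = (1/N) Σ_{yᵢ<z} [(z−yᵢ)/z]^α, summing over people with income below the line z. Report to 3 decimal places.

Poor units: R30, R94, R114, R118, R138, R140, R150, R174 (q = 8 of N = 11).
Normalized shortfalls: (198−30)/198 = 0.8485; (198−94)/198 = 0.5253; (198−114)/198 = 0.4242; (198−118)/198 = 0.4040; (198−138)/198 = 0.3030; (198−140)/198 = 0.2929; (198−150)/198 = 0.2424; (198−174)/198 = 0.1212.
Raised to α = 0.5: 0.92113; 0.72474; 0.65134; 0.63564; 0.55048; 0.54123; 0.49237; 0.34816.
Sum = 4.865089; FGT(0.5) = 4.865089 / 11 = 0.442.

0.442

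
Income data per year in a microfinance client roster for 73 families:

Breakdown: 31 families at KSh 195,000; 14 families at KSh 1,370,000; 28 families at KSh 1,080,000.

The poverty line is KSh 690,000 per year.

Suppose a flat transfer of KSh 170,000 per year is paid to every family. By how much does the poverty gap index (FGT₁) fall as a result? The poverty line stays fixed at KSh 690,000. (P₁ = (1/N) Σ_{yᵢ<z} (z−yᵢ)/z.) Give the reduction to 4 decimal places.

0.1046

Before: below the line — 31×KSh 195,000; poverty gap index (FGT₁) = 0.304646.
After the KSh 170,000 transfer: below the line — 31×KSh 365,000; poverty gap index (FGT₁) = 0.200020.
Reduction = 0.304646 − 0.200020 = 0.1046.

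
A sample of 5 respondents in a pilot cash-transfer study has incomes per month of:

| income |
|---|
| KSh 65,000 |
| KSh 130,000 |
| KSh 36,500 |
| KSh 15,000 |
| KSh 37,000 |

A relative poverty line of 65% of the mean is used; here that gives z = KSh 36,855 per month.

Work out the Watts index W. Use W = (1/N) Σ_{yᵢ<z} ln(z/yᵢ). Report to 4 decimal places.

0.1817

Poor units: KSh 15,000, KSh 36,500 (q = 2 of N = 5).
ln(z/y) terms: ln(36855/15000) = 0.8989; ln(36855/36500) = 0.0097.
W = 0.908620 / 5 = 0.1817.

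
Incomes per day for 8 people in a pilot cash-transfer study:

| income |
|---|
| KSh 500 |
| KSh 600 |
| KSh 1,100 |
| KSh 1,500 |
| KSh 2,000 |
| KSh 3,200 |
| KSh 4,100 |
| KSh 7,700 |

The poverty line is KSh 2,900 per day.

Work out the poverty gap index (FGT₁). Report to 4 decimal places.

Below z: KSh 500, KSh 600, KSh 1,100, KSh 1,500, KSh 2,000 (q = 5 of N = 8).
Relative gaps: (2900−500)/2900 = 0.8276; (2900−600)/2900 = 0.7931; (2900−1100)/2900 = 0.6207; (2900−1500)/2900 = 0.4828; (2900−2000)/2900 = 0.3103.
Sum of shortfalls = 3.034483; P₁ averages over all N: 3.034483 / 8 = 0.3793.

0.3793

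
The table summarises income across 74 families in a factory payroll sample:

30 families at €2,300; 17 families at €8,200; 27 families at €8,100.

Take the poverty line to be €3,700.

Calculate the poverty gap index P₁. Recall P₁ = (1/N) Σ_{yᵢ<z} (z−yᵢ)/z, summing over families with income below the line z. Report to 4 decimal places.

0.1534

Incomes under z: 30×€2,300 (q = 30 of N = 74).
Relative gaps: (3700−2300)/3700 = 0.3784 (×30).
Σ = 11.351351. Dividing by the full population N = 74 gives P₁ = 0.1534.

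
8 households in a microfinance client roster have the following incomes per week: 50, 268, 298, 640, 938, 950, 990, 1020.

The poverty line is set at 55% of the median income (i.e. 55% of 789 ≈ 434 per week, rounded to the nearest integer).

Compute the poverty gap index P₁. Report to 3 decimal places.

Below the line: 50, 268, 298 (q = 3 of N = 8).
Shortfall ratios: (434−50)/434 = 0.8848; (434−268)/434 = 0.3825; (434−298)/434 = 0.3134.
Σ = 1.580645. Dividing by the full population N = 8 gives P₁ = 0.198.

0.198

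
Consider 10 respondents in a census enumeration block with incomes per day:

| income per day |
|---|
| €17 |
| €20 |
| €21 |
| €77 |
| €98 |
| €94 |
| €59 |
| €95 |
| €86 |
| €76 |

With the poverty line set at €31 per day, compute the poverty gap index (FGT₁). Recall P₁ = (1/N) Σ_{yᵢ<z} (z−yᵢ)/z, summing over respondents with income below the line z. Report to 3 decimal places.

0.113

Below the line: €17, €20, €21 (q = 3 of N = 10).
Normalized shortfalls: (31−17)/31 = 0.4516; (31−20)/31 = 0.3548; (31−21)/31 = 0.3226.
Σ = 1.129032. Dividing by the full population N = 10 gives P₁ = 0.113.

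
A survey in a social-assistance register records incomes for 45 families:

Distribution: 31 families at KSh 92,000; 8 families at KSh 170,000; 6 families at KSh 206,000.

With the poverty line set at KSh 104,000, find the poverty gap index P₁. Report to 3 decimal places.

0.079

Incomes under z: 31×KSh 92,000 (q = 31 of N = 45).
Gap ratios (z−y)/z: (104000−92000)/104000 = 0.1154 (×31).
Sum of shortfalls = 3.576923; P₁ averages over all N: 3.576923 / 45 = 0.079.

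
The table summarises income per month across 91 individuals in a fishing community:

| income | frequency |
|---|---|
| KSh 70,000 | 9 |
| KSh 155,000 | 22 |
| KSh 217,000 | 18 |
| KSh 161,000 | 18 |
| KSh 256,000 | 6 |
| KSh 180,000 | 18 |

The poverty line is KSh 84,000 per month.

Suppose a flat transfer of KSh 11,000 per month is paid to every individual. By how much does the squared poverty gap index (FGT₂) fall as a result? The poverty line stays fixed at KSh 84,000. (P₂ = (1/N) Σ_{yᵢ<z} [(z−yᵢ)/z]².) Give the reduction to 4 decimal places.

Before: below the line — 9×KSh 70,000; squared poverty gap index (FGT₂) = 0.002747.
After the KSh 11,000 transfer: below the line — 9×KSh 81,000; squared poverty gap index (FGT₂) = 0.000126.
Reduction = 0.002747 − 0.000126 = 0.0026.

0.0026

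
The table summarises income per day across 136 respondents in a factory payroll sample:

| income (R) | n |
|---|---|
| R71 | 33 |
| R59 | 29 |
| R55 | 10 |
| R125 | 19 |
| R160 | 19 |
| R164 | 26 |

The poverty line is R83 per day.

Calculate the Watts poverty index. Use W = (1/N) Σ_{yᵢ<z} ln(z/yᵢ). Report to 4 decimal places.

0.1409

Below the line: 10×R55, 29×R59, 33×R71 (q = 72 of N = 136).
Log gaps: ln(83/55) = 0.4115 (×10); ln(83/59) = 0.3413 (×29); ln(83/71) = 0.1562 (×33).
W = 19.166170 / 136 = 0.1409.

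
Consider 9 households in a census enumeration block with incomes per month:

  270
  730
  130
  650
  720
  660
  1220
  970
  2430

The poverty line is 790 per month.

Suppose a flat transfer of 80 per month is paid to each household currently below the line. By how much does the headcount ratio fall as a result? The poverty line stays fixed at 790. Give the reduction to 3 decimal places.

Before: below the line — 130, 270, 650, 660, 720, 730; headcount ratio = 0.66667.
After the 80 transfer: below the line — 210, 350, 730, 740; headcount ratio = 0.44444.
Reduction = 0.66667 − 0.44444 = 0.222.

0.222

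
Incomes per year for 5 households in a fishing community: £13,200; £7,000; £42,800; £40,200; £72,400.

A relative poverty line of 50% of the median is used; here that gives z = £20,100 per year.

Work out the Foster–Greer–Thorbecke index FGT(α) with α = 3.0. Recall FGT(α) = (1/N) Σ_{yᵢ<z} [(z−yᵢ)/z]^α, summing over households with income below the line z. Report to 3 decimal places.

Below z: £7,000, £13,200 (q = 2 of N = 5).
Normalized shortfalls: (20100−7000)/20100 = 0.6517; (20100−13200)/20100 = 0.3433.
Raised to α = 3.0: 0.27684; 0.04045.
Sum = 0.317292; FGT(3.0) = 0.317292 / 5 = 0.063.

0.063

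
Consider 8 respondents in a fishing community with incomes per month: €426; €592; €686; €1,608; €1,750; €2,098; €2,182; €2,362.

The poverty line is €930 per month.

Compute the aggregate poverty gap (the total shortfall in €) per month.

€1,086

Below z: €426, €592, €686 (q = 3 of N = 8).
Individual gaps: 930−426 = 504; 930−592 = 338; 930−686 = 244.
Aggregate gap = €1,086.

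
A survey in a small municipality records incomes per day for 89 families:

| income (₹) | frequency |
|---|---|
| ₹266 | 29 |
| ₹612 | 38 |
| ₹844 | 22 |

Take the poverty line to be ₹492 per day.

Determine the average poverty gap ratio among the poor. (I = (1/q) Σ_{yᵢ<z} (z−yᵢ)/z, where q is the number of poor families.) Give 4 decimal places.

Below z: 29×₹266 (q = 29 of N = 89).
Shortfall ratios (z−y)/z: 0.4593 (×29); sum = 13.321138.
I averages over the q = 29 poor units only: 13.321138 / 29 = 0.4593.

0.4593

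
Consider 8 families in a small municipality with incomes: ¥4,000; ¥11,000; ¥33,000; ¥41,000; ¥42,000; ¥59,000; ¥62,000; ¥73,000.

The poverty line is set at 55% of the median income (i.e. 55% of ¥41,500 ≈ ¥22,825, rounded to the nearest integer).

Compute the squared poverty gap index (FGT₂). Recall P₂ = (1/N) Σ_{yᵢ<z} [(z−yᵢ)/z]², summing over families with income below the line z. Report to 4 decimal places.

0.1186

Incomes under z: ¥4,000, ¥11,000 (q = 2 of N = 8).
Gap ratios (z−y)/z: (22825−4000)/22825 = 0.8248; (22825−11000)/22825 = 0.5181.
Squared: 0.6802; 0.2684.
Sum = 0.948617; P₂ = 0.948617 / 8 = 0.1186.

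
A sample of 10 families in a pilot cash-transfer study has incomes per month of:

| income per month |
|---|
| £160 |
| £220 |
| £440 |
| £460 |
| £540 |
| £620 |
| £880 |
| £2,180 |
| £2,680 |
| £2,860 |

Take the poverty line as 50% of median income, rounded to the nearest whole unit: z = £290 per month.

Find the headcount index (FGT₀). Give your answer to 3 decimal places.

0.200

2 of the 10 families have income below £290.
H = 2/10 = 0.200.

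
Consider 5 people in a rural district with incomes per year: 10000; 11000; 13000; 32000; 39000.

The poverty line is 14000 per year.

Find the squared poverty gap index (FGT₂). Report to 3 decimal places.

Poor units: 10000, 11000, 13000 (q = 3 of N = 5).
Normalized shortfalls: (14000−10000)/14000 = 0.2857; (14000−11000)/14000 = 0.2143; (14000−13000)/14000 = 0.0714.
Squared: 0.0816; 0.0459; 0.0051.
Sum = 0.132653; P₂ = 0.132653 / 5 = 0.027.

0.027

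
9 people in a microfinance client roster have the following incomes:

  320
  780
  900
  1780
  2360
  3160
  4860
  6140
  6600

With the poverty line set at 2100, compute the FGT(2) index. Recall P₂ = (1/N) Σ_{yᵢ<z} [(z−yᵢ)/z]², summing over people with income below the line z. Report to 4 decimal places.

0.1626

Below z: 320, 780, 900, 1780 (q = 4 of N = 9).
Normalized shortfalls: (2100−320)/2100 = 0.8476; (2100−780)/2100 = 0.6286; (2100−900)/2100 = 0.5714; (2100−1780)/2100 = 0.1524.
Squared: 0.7185; 0.3951; 0.3265; 0.0232.
Sum = 1.463311; P₂ = 1.463311 / 9 = 0.1626.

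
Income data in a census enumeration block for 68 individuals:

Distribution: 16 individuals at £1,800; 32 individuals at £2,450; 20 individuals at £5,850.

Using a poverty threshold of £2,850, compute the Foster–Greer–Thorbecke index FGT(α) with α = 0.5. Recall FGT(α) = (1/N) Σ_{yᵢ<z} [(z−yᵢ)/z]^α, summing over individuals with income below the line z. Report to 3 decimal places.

Below z: 16×£1,800, 32×£2,450 (q = 48 of N = 68).
Shortfall ratios: (2850−1800)/2850 = 0.3684 (×16); (2850−2450)/2850 = 0.1404 (×32).
Raised to α = 0.5: 0.60698 (×16); 0.37463 (×32).
Sum = 21.699930; FGT(0.5) = 21.699930 / 68 = 0.319.

0.319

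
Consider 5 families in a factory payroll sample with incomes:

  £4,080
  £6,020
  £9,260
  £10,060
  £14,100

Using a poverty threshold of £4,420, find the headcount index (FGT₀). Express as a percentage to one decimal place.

20.0%

1 of the 5 families have income below £4,420.
H = 1/5 = 20.0%.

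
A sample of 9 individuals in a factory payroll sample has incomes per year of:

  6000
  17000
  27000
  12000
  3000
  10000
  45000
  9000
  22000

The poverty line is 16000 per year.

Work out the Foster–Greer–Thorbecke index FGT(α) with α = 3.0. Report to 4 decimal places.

0.1036

Below z: 3000, 6000, 9000, 10000, 12000 (q = 5 of N = 9).
Gap ratios (z−y)/z: (16000−3000)/16000 = 0.8125; (16000−6000)/16000 = 0.6250; (16000−9000)/16000 = 0.4375; (16000−10000)/16000 = 0.3750; (16000−12000)/16000 = 0.2500.
Raised to α = 3.0: 0.53638; 0.24414; 0.08374; 0.05273; 0.01562.
Sum = 0.932617; FGT(3.0) = 0.932617 / 9 = 0.1036.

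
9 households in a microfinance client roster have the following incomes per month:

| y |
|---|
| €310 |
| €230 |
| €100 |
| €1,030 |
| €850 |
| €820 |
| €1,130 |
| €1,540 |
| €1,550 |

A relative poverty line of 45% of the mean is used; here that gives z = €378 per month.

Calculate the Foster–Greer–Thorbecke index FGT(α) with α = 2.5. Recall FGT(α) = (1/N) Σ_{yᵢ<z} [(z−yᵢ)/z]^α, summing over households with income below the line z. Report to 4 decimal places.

Incomes under z: €100, €230, €310 (q = 3 of N = 9).
Relative gaps: (378−100)/378 = 0.7354; (378−230)/378 = 0.3915; (378−310)/378 = 0.1799.
Raised to α = 2.5: 0.46386; 0.09592; 0.01373.
Sum = 0.573505; FGT(2.5) = 0.573505 / 9 = 0.0637.

0.0637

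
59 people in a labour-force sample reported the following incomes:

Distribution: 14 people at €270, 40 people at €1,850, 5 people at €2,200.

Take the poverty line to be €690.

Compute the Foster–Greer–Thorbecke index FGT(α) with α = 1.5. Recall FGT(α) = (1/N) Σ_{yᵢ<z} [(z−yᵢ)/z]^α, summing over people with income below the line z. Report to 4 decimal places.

Incomes under z: 14×€270 (q = 14 of N = 59).
Shortfall ratios: (690−270)/690 = 0.6087 (×14).
Raised to α = 1.5: 0.47490 (×14).
Sum = 6.648571; FGT(1.5) = 6.648571 / 59 = 0.1127.

0.1127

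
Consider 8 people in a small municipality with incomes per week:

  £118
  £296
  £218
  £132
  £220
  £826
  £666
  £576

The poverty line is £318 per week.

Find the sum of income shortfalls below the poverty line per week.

£606

Poor units: £118, £132, £218, £220, £296 (q = 5 of N = 8).
Individual gaps: 318−118 = 200; 318−132 = 186; 318−218 = 100; 318−220 = 98; 318−296 = 22.
Aggregate gap = £606.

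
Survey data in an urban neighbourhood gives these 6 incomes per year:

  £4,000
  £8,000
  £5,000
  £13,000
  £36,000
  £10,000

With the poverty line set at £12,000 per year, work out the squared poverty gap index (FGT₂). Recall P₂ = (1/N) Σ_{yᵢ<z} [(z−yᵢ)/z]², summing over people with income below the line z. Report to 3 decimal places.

Below the line: £4,000, £5,000, £8,000, £10,000 (q = 4 of N = 6).
Shortfall ratios: (12000−4000)/12000 = 0.6667; (12000−5000)/12000 = 0.5833; (12000−8000)/12000 = 0.3333; (12000−10000)/12000 = 0.1667.
Squared: 0.4444; 0.3403; 0.1111; 0.0278.
Sum = 0.923611; P₂ = 0.923611 / 6 = 0.154.

0.154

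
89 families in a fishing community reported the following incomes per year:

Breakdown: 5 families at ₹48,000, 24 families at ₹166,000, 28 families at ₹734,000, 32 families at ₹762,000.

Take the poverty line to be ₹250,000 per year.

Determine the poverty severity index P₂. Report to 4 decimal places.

0.0671

Below z: 5×₹48,000, 24×₹166,000 (q = 29 of N = 89).
Normalized shortfalls: (250000−48000)/250000 = 0.8080 (×5); (250000−166000)/250000 = 0.3360 (×24).
Squared: 0.6529 (×5); 0.1129 (×24).
Sum = 5.973824; P₂ = 5.973824 / 89 = 0.0671.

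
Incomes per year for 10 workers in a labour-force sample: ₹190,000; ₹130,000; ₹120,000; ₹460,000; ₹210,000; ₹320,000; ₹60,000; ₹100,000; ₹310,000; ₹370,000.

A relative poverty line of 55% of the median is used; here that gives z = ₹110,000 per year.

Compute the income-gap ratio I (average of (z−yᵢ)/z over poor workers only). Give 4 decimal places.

Below z: ₹60,000, ₹100,000 (q = 2 of N = 10).
Shortfall ratios (z−y)/z: 0.4545, 0.0909; sum = 0.545455.
I averages over the q = 2 poor units only: 0.545455 / 2 = 0.2727.

0.2727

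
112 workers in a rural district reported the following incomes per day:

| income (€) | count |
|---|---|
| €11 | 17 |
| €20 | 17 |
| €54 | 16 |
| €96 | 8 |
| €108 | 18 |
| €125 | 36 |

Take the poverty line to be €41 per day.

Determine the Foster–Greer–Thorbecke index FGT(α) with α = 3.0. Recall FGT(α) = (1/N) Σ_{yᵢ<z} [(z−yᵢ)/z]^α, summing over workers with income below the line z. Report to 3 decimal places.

Below the line: 17×€11, 17×€20 (q = 34 of N = 112).
Shortfall ratios: (41−11)/41 = 0.7317 (×17); (41−20)/41 = 0.5122 (×17).
Raised to α = 3.0: 0.39175 (×17); 0.13437 (×17).
Sum = 8.944110; FGT(3.0) = 8.944110 / 112 = 0.080.

0.080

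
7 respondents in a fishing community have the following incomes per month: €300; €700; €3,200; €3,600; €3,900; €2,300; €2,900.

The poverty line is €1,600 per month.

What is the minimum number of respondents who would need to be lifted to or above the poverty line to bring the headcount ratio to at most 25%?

1

Currently q = 2 of N = 7 are below the line (H = 0.286).
A headcount ratio of at most 25% allows at most ⌊0.25 × 7⌋ = 1 poor respondents.
So at least 2 − 1 = 1 must be lifted.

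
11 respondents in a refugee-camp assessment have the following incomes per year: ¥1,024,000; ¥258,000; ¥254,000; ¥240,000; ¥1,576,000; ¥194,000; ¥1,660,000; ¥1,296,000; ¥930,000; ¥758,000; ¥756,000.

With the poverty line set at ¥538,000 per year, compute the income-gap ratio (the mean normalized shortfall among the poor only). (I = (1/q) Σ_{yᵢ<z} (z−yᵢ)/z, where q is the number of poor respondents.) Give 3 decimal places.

Incomes under z: ¥194,000, ¥240,000, ¥254,000, ¥258,000 (q = 4 of N = 11).
Relative gaps: 0.6394, 0.5539, 0.5279, 0.5204; sum = 2.241636.
The income-gap ratio divides by q (the poor only): 2.241636 / 4 = 0.560.

0.560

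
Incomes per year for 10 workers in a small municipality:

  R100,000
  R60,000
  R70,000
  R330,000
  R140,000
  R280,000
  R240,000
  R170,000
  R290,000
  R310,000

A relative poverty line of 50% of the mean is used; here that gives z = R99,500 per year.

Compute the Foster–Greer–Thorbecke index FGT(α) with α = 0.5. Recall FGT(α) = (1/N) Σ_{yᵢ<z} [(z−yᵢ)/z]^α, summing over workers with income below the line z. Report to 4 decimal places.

Below z: R60,000, R70,000 (q = 2 of N = 10).
Relative gaps: (99500−60000)/99500 = 0.3970; (99500−70000)/99500 = 0.2965.
Raised to α = 0.5: 0.63007; 0.54450.
Sum = 1.174569; FGT(0.5) = 1.174569 / 10 = 0.1175.

0.1175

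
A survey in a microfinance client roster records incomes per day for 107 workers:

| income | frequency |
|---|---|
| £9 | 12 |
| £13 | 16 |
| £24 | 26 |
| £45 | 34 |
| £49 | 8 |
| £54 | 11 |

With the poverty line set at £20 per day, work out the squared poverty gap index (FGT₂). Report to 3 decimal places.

Poor units: 12×£9, 16×£13 (q = 28 of N = 107).
Shortfall ratios: (20−9)/20 = 0.5500 (×12); (20−13)/20 = 0.3500 (×16).
Squared: 0.3025 (×12); 0.1225 (×16).
Sum = 5.590000; P₂ = 5.590000 / 107 = 0.052.

0.052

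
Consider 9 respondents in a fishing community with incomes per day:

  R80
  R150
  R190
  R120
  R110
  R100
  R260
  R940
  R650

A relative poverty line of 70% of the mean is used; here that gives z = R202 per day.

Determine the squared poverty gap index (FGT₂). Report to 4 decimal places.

0.1180

Below the line: R80, R100, R110, R120, R150, R190 (q = 6 of N = 9).
Normalized shortfalls: (202−80)/202 = 0.6040; (202−100)/202 = 0.5050; (202−110)/202 = 0.4554; (202−120)/202 = 0.4059; (202−150)/202 = 0.2574; (202−190)/202 = 0.0594.
Squared: 0.3648; 0.2550; 0.2074; 0.1648; 0.0663; 0.0035.
Sum = 1.061759; P₂ = 1.061759 / 9 = 0.1180.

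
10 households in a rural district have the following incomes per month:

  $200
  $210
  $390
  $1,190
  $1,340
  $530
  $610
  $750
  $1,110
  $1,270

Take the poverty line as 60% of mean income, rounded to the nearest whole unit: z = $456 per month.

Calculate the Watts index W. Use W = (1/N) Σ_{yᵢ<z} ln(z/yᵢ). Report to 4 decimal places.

0.1756

Poor units: $200, $210, $390 (q = 3 of N = 10).
Log gaps: ln(456/200) = 0.8242; ln(456/210) = 0.7754; ln(456/390) = 0.1563.
W = 1.755907 / 10 = 0.1756.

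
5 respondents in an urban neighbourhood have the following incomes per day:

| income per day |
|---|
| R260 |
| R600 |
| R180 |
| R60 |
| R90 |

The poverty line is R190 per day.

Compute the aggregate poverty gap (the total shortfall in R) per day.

R240

Incomes under z: R60, R90, R180 (q = 3 of N = 5).
Individual gaps: 190−60 = 130; 190−90 = 100; 190−180 = 10.
Aggregate gap = R240.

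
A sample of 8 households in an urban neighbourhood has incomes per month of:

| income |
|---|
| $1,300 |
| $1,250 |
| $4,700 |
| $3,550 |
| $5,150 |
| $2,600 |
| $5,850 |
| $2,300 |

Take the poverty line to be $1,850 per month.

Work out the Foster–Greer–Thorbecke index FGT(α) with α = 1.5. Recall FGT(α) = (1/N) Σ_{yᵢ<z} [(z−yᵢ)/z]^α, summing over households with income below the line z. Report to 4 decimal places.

0.0434

Incomes under z: $1,250, $1,300 (q = 2 of N = 8).
Normalized shortfalls: (1850−1250)/1850 = 0.3243; (1850−1300)/1850 = 0.2973.
Raised to α = 1.5: 0.18470; 0.16210.
Sum = 0.346802; FGT(1.5) = 0.346802 / 8 = 0.0434.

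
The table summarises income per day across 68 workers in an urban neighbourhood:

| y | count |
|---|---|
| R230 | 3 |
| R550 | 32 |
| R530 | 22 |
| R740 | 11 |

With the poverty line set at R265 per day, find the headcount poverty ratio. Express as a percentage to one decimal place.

3 of the 68 workers have income below R265.
H = 3/68 = 4.4%.

4.4%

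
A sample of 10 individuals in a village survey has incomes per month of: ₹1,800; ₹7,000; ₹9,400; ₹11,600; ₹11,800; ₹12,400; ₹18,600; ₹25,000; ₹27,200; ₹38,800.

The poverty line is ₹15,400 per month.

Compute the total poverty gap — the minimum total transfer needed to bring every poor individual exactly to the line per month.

Below z: ₹1,800, ₹7,000, ₹9,400, ₹11,600, ₹11,800, ₹12,400 (q = 6 of N = 10).
Individual gaps: 15400−1800 = 13600; 15400−7000 = 8400; 15400−9400 = 6000; 15400−11600 = 3800; 15400−11800 = 3600; 15400−12400 = 3000.
Aggregate gap = ₹38,400.

₹38,400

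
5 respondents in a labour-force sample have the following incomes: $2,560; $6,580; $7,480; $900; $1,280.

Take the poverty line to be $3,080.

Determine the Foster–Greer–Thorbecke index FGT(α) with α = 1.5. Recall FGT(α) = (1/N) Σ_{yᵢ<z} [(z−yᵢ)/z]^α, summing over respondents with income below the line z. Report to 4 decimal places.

Below z: $900, $1,280, $2,560 (q = 3 of N = 5).
Gap ratios (z−y)/z: (3080−900)/3080 = 0.7078; (3080−1280)/3080 = 0.5844; (3080−2560)/3080 = 0.1688.
Raised to α = 1.5: 0.59547; 0.44677; 0.06937.
Sum = 1.111608; FGT(1.5) = 1.111608 / 5 = 0.2223.

0.2223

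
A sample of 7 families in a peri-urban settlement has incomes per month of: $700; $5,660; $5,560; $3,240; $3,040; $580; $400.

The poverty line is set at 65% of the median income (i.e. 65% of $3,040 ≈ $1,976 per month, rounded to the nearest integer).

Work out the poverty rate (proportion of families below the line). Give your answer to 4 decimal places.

0.4286

3 of the 7 families have income below $1,976.
H = 3/7 = 0.4286.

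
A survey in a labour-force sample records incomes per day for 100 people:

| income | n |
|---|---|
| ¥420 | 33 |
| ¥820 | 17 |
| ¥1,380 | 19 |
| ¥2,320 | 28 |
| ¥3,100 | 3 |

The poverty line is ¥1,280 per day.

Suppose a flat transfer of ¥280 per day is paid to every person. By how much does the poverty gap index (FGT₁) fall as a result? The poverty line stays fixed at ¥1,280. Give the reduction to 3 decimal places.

Before: below the line — 33×¥420, 17×¥820; poverty gap index (FGT₁) = 0.28281.
After the ¥280 transfer: below the line — 33×¥700, 17×¥1,100; poverty gap index (FGT₁) = 0.17344.
Reduction = 0.28281 − 0.17344 = 0.109.

0.109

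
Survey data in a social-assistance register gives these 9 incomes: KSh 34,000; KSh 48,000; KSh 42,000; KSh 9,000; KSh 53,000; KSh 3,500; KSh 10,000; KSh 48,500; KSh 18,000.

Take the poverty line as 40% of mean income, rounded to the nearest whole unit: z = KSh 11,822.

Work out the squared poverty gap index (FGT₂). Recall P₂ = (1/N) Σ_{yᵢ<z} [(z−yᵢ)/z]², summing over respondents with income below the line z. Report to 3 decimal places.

0.064

Poor units: KSh 3,500, KSh 9,000, KSh 10,000 (q = 3 of N = 9).
Relative gaps: (11822−3500)/11822 = 0.7039; (11822−9000)/11822 = 0.2387; (11822−10000)/11822 = 0.1541.
Squared: 0.4955; 0.0570; 0.0238.
Sum = 0.576268; P₂ = 0.576268 / 9 = 0.064.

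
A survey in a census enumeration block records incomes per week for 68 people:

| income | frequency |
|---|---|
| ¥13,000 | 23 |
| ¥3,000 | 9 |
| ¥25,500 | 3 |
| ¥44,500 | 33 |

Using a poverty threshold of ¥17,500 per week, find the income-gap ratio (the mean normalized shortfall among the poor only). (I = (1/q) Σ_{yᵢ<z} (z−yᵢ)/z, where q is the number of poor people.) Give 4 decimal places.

Incomes under z: 9×¥3,000, 23×¥13,000 (q = 32 of N = 68).
Relative gaps: 0.8286 (×9), 0.2571 (×23); sum = 13.371429.
I averages over the q = 32 poor units only: 13.371429 / 32 = 0.4179.

0.4179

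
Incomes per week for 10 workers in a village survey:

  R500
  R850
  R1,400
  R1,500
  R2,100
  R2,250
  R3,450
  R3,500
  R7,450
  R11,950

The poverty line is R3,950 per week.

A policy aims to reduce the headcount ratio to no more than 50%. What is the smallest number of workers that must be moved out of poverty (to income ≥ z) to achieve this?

3

Currently q = 8 of N = 10 are below the line (H = 0.800).
A headcount ratio of at most 50% allows at most ⌊0.50 × 10⌋ = 5 poor workers.
So at least 8 − 5 = 3 must be lifted.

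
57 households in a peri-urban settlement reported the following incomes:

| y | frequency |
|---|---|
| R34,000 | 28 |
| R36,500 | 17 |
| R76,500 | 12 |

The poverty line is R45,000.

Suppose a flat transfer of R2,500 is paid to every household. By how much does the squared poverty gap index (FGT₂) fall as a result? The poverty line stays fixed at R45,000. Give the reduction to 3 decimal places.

0.017

Before: below the line — 28×R34,000, 17×R36,500; squared poverty gap index (FGT₂) = 0.03999.
After the R2,500 transfer: below the line — 28×R36,500, 17×R39,000; squared poverty gap index (FGT₂) = 0.02283.
Reduction = 0.03999 − 0.02283 = 0.017.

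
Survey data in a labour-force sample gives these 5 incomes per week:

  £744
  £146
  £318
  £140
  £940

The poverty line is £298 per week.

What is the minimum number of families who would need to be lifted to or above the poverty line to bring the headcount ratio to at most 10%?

2

2 of the 5 families are poor, so H = 2/5 = 0.400.
A headcount ratio of at most 10% allows at most ⌊0.10 × 5⌋ = 0 poor families.
So at least 2 − 0 = 2 must be lifted.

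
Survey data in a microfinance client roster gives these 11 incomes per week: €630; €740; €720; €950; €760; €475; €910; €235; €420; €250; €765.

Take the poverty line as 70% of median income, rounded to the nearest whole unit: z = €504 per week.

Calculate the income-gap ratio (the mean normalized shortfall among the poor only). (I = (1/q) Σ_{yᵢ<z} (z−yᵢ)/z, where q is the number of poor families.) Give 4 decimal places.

Below z: €235, €250, €420, €475 (q = 4 of N = 11).
Shortfall ratios (z−y)/z: 0.5337, 0.5040, 0.1667, 0.0575; sum = 1.261905.
The income-gap ratio divides by q (the poor only): 1.261905 / 4 = 0.3155.

0.3155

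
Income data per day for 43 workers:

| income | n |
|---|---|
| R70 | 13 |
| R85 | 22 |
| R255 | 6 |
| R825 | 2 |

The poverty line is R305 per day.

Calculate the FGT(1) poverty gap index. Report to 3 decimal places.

Incomes under z: 13×R70, 22×R85, 6×R255 (q = 41 of N = 43).
Normalized shortfalls: (305−70)/305 = 0.7705 (×13); (305−85)/305 = 0.7213 (×22); (305−255)/305 = 0.1639 (×6).
Σ = 26.868852. Dividing by the full population N = 43 gives P₁ = 0.625.

0.625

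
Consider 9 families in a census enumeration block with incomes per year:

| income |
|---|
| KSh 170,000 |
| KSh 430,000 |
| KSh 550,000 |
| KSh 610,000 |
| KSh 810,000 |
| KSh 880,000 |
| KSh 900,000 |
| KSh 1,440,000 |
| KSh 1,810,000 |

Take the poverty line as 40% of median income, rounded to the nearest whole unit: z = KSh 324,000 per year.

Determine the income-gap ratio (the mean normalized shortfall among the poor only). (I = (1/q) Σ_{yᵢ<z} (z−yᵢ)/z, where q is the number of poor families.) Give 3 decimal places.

Below the line: KSh 170,000 (q = 1 of N = 9).
Shortfall ratios (z−y)/z: 0.4753; sum = 0.475309.
The income-gap ratio divides by q (the poor only): 0.475309 / 1 = 0.475.

0.475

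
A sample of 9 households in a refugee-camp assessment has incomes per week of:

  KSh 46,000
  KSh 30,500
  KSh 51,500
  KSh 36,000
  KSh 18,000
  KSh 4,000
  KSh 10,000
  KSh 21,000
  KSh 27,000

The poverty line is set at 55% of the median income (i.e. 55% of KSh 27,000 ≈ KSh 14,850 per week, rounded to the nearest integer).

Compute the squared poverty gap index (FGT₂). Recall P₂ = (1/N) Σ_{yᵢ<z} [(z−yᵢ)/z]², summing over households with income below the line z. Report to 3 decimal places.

Incomes under z: KSh 4,000, KSh 10,000 (q = 2 of N = 9).
Gap ratios (z−y)/z: (14850−4000)/14850 = 0.7306; (14850−10000)/14850 = 0.3266.
Squared: 0.5338; 0.1067.
Sum = 0.640502; P₂ = 0.640502 / 9 = 0.071.

0.071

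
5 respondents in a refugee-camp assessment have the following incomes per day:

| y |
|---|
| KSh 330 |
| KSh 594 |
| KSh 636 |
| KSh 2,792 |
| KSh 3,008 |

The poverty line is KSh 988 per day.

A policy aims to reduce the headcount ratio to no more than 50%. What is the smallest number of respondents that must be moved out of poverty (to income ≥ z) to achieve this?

Currently q = 3 of N = 5 are below the line (H = 0.600).
A headcount ratio of at most 50% allows at most ⌊0.50 × 5⌋ = 2 poor respondents.
So at least 3 − 2 = 1 must be lifted.

1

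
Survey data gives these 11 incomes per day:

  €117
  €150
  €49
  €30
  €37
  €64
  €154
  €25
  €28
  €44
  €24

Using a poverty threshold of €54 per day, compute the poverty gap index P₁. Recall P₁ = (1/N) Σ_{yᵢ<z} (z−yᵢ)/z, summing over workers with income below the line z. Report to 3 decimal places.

Poor units: €24, €25, €28, €30, €37, €44, €49 (q = 7 of N = 11).
Normalized shortfalls: (54−24)/54 = 0.5556; (54−25)/54 = 0.5370; (54−28)/54 = 0.4815; (54−30)/54 = 0.4444; (54−37)/54 = 0.3148; (54−44)/54 = 0.1852; (54−49)/54 = 0.0926.
Sum of shortfalls = 2.611111; P₁ averages over all N: 2.611111 / 11 = 0.237.

0.237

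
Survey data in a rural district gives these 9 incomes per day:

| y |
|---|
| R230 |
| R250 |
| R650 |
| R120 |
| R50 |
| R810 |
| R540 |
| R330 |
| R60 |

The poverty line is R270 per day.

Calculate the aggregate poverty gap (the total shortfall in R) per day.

Below z: R50, R60, R120, R230, R250 (q = 5 of N = 9).
Individual gaps: 270−50 = 220; 270−60 = 210; 270−120 = 150; 270−230 = 40; 270−250 = 20.
Aggregate gap = R640.

R640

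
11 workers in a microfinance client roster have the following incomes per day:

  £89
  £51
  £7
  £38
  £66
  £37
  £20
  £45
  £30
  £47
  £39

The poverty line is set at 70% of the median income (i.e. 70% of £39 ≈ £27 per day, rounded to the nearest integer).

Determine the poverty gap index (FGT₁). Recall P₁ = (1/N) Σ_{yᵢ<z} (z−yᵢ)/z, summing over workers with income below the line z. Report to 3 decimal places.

Below z: £7, £20 (q = 2 of N = 11).
Normalized shortfalls: (27−7)/27 = 0.7407; (27−20)/27 = 0.2593.
Σ = 1.000000. Dividing by the full population N = 11 gives P₁ = 0.091.

0.091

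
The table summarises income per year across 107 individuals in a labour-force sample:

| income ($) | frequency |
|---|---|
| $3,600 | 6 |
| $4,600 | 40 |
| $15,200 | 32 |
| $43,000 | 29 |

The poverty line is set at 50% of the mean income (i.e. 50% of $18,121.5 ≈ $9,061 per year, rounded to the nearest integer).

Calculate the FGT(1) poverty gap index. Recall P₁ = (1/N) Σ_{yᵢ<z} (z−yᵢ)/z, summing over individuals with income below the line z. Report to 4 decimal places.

0.2178

Below the line: 6×$3,600, 40×$4,600 (q = 46 of N = 107).
Gap ratios (z−y)/z: (9061−3600)/9061 = 0.6027 (×6); (9061−4600)/9061 = 0.4923 (×40).
Sum of shortfalls = 23.309348; P₁ averages over all N: 23.309348 / 107 = 0.2178.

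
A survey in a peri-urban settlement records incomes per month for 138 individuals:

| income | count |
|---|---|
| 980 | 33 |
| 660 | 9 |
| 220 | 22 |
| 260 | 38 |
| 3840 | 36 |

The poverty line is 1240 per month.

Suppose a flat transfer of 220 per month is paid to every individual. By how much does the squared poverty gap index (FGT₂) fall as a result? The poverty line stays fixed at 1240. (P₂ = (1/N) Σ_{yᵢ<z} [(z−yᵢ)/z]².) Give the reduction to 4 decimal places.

Before: below the line — 22×220, 38×260, 9×660, 33×980; squared poverty gap index (FGT₂) = 0.304646.
After the 220 transfer: below the line — 22×440, 38×480, 9×880, 33×1200; squared poverty gap index (FGT₂) = 0.175542.
Reduction = 0.304646 − 0.175542 = 0.1291.

0.1291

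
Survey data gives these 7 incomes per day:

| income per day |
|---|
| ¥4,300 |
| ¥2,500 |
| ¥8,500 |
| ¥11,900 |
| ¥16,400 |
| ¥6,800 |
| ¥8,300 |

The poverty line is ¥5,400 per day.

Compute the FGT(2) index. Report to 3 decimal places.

0.047

Below z: ¥2,500, ¥4,300 (q = 2 of N = 7).
Gap ratios (z−y)/z: (5400−2500)/5400 = 0.5370; (5400−4300)/5400 = 0.2037.
Squared: 0.2884; 0.0415.
Sum = 0.329904; P₂ = 0.329904 / 7 = 0.047.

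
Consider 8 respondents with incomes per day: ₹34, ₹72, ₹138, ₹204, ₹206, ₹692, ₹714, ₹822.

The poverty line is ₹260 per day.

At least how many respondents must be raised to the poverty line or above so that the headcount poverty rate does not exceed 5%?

5

5 of the 8 respondents are poor, so H = 5/8 = 0.625.
A headcount ratio of at most 5% allows at most ⌊0.05 × 8⌋ = 0 poor respondents.
So at least 5 − 0 = 5 must be lifted.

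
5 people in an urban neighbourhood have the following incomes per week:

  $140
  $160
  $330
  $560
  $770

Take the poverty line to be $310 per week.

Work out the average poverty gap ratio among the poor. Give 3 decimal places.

0.516

Incomes under z: $140, $160 (q = 2 of N = 5).
Relative gaps: 0.5484, 0.4839; sum = 1.032258.
The income-gap ratio divides by q (the poor only): 1.032258 / 2 = 0.516.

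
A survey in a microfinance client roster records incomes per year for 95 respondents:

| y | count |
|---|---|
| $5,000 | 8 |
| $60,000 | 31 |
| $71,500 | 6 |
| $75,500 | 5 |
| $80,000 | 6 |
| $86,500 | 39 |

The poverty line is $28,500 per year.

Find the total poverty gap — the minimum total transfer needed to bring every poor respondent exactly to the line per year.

Below z: 8×$5,000 (q = 8 of N = 95).
Individual gaps: 8×(28500−5000) = 188000.
Aggregate gap = $188,000.

$188,000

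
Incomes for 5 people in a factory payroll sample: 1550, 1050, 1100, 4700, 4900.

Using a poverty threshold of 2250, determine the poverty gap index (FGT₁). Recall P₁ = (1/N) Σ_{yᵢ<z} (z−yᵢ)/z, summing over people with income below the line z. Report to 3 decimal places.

0.271

Poor units: 1050, 1100, 1550 (q = 3 of N = 5).
Shortfall ratios: (2250−1050)/2250 = 0.5333; (2250−1100)/2250 = 0.5111; (2250−1550)/2250 = 0.3111.
Sum of shortfalls = 1.355556; P₁ averages over all N: 1.355556 / 5 = 0.271.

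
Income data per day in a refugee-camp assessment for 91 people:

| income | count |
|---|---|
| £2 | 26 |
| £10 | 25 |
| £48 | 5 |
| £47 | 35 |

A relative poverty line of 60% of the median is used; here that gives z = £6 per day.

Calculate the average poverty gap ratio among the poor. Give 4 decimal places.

0.6667

Poor units: 26×£2 (q = 26 of N = 91).
Relative gaps: 0.6667 (×26); sum = 17.333333.
I averages over the q = 26 poor units only: 17.333333 / 26 = 0.6667.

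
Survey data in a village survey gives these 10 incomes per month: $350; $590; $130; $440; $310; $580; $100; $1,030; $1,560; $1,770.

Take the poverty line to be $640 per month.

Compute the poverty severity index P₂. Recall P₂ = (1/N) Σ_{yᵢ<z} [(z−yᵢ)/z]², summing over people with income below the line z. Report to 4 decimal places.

0.1931

Below the line: $100, $130, $310, $350, $440, $580, $590 (q = 7 of N = 10).
Normalized shortfalls: (640−100)/640 = 0.8438; (640−130)/640 = 0.7969; (640−310)/640 = 0.5156; (640−350)/640 = 0.4531; (640−440)/640 = 0.3125; (640−580)/640 = 0.0938; (640−590)/640 = 0.0781.
Squared: 0.7119; 0.6350; 0.2659; 0.2053; 0.0977; 0.0088; 0.0061.
Sum = 1.930664; P₂ = 1.930664 / 10 = 0.1931.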